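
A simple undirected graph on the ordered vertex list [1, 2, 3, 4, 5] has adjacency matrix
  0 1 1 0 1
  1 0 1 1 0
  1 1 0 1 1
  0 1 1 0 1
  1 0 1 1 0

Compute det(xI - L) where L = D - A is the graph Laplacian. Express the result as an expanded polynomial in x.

x^5 - 16x^4 + 94x^3 - 240x^2 + 225x

With the vertex order [1, 2, 3, 4, 5], the degrees are [3, 3, 4, 3, 3], giving D = diag(3, 3, 4, 3, 3) and L = D - A. Computing det(xI - L) by cofactor expansion (or equivalently via sum-over-permutations) gives x^5 - 16x^4 + 94x^3 - 240x^2 + 225x. The constant term is 0 because L is singular (the all-ones vector lies in its kernel). By the matrix-tree theorem the graph has (1/5) * product of the nonzero eigenvalues = 45 spanning trees.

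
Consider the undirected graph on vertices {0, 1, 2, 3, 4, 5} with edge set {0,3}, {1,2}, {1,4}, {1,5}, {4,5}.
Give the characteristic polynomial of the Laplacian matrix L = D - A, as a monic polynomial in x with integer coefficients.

Each diagonal entry of L is the vertex degree and each off-diagonal entry is -1 where an edge is present, 0 otherwise; in the order [0, 1, 2, 3, 4, 5] the diagonal is [1, 3, 1, 1, 2, 2]. The eigenvalues of L are [0, 0, 1, 2, 3, 4]; the characteristic polynomial is the product of (x - lambda_i), which multiplies out to x^6 - 10x^5 + 35x^4 - 50x^3 + 24x^2. Since p(0) = det(-L) = 0, x divides p(x). There are 2 zeros in the spectrum, matching the 2 components. The eigenvalues sum to 10, which equals trace(L) = 2|E|.

x^6 - 10x^5 + 35x^4 - 50x^3 + 24x^2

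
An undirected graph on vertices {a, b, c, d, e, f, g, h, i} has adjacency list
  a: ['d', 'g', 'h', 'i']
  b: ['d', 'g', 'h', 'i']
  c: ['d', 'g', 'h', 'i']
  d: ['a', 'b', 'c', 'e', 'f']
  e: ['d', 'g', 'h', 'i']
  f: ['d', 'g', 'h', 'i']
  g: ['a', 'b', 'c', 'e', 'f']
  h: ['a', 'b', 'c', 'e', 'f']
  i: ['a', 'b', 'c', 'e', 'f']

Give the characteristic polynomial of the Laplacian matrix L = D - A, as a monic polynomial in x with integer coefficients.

x^9 - 40x^8 + 690x^7 - 6720x^6 + 40485x^5 - 154704x^4 + 366560x^3 - 492800x^2 + 288000x

Reading degrees in the order [a, b, c, d, e, f, g, h, i] gives [4, 4, 4, 5, 4, 4, 5, 5, 5]; set D = diag(4, 4, 4, 5, 4, 4, 5, 5, 5) and form L = D - A. The eigenvalues of L are [0, 4, 4, 4, 4, 5, 5, 5, 9]; the characteristic polynomial is the product of (x - lambda_i), which multiplies out to x^9 - 40x^8 + 690x^7 - 6720x^6 + 40485x^5 - 154704x^4 + 366560x^3 - 492800x^2 + 288000x. Since p(0) = det(-L) = 0, x divides p(x). The eigenvalues sum to 40, which equals trace(L) = 2|E|.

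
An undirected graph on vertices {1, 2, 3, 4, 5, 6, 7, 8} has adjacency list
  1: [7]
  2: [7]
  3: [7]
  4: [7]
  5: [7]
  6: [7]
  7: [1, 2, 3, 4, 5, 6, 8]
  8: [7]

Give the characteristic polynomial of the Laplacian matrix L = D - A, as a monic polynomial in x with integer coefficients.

x^8 - 14x^7 + 63x^6 - 140x^5 + 175x^4 - 126x^3 + 49x^2 - 8x

Each diagonal entry of L is the vertex degree and each off-diagonal entry is -1 where an edge is present, 0 otherwise; in the order [1, 2, 3, 4, 5, 6, 7, 8] the diagonal is [1, 1, 1, 1, 1, 1, 7, 1]. The eigenvalues of L are [0, 1, 1, 1, 1, 1, 1, 8]; the characteristic polynomial is the product of (x - lambda_i), which multiplies out to x^8 - 14x^7 + 63x^6 - 140x^5 + 175x^4 - 126x^3 + 49x^2 - 8x. The coefficient of x^7 equals -trace(L) = -14, matching the sum of degrees.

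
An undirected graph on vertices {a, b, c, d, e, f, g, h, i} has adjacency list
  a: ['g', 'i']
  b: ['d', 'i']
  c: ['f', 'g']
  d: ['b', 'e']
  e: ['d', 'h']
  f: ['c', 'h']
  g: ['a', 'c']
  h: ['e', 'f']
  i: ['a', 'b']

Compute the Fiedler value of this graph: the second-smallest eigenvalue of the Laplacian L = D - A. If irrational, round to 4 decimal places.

With the vertex order [a, b, c, d, e, f, g, h, i], the degrees are [2, 2, 2, 2, 2, 2, 2, 2, 2], giving D = diag(2, 2, 2, 2, 2, 2, 2, 2, 2) and L = D - A. The smallest Laplacian eigenvalue is always 0. The next one, lambda_2 = 0.4679, measures how hard the graph is to disconnect: larger values mean better connectivity. The largest eigenvalue, 3.8794, is at most the vertex count 9.

0.4679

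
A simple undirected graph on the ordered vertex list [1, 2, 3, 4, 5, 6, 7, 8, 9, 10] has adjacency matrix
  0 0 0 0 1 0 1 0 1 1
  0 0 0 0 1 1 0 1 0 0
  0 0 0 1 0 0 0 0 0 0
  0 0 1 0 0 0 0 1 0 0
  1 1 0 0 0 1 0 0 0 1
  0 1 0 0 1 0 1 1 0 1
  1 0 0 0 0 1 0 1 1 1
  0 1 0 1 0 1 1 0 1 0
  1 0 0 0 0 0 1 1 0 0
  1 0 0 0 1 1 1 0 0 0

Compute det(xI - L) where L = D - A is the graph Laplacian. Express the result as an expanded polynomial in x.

x^10 - 36x^9 + 557x^8 - 4838x^7 + 25836x^6 - 87220x^5 + 183772x^4 - 227984x^3 + 144340x^2 - 31080x

Reading degrees in the order [1, 2, 3, 4, 5, 6, 7, 8, 9, 10] gives [4, 3, 1, 2, 4, 5, 5, 5, 3, 4]; set D = diag(4, 3, 1, 2, 4, 5, 5, 5, 3, 4) and form L = D - A. Computing det(xI - L) by cofactor expansion (or equivalently via sum-over-permutations) gives x^10 - 36x^9 + 557x^8 - 4838x^7 + 25836x^6 - 87220x^5 + 183772x^4 - 227984x^3 + 144340x^2 - 31080x. Since p(0) = det(-L) = 0, x divides p(x).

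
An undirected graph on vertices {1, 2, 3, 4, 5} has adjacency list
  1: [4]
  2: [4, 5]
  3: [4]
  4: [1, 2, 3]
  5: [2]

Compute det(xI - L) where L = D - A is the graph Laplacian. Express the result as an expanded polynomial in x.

Each diagonal entry of L is the vertex degree and each off-diagonal entry is -1 where an edge is present, 0 otherwise; in the order [1, 2, 3, 4, 5] the diagonal is [1, 2, 1, 3, 1]. Computing det(xI - L) by cofactor expansion (or equivalently via sum-over-permutations) gives x^5 - 8x^4 + 20x^3 - 18x^2 + 5x. The coefficient of x^4 equals -trace(L) = -8, matching the sum of degrees. There is one zero in the spectrum, matching the 1 component.

x^5 - 8x^4 + 20x^3 - 18x^2 + 5x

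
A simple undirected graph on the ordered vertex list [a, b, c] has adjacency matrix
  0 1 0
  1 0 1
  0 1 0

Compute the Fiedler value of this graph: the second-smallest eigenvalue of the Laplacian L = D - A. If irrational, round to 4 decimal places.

Each diagonal entry of L is the vertex degree and each off-diagonal entry is -1 where an edge is present, 0 otherwise; in the order [a, b, c] the diagonal is [1, 2, 1]. Computing the eigenvalues of L and sorting gives [0, 1, 3]. The Fiedler value lambda_2 = 1 is strictly positive, so the graph is connected.

1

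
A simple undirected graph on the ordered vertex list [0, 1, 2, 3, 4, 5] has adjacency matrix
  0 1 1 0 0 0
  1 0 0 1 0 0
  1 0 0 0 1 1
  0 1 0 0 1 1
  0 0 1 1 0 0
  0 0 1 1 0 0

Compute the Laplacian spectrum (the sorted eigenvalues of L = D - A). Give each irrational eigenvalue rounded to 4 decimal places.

[0, 1.2679, 2, 2, 4, 4.7321]

With the vertex order [0, 1, 2, 3, 4, 5], the degrees are [2, 2, 3, 3, 2, 2], giving D = diag(2, 2, 3, 3, 2, 2) and L = D - A. The multiplicity of 0 as a Laplacian eigenvalue equals the number of connected components. The single zero eigenvalue shows the graph is connected. By the matrix-tree theorem the graph has (1/6) * product of the nonzero eigenvalues = 16 spanning trees. The largest eigenvalue, 4.7321, is at most the vertex count 6.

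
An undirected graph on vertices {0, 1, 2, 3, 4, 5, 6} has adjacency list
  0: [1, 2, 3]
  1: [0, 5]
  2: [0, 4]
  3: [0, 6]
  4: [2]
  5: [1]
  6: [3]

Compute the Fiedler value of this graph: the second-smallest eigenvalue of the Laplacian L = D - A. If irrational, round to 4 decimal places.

0.3820

Each diagonal entry of L is the vertex degree and each off-diagonal entry is -1 where an edge is present, 0 otherwise; in the order [0, 1, 2, 3, 4, 5, 6] the diagonal is [3, 2, 2, 2, 1, 1, 1]. The smallest Laplacian eigenvalue is always 0. The next one, lambda_2 = 0.3820, measures how hard the graph is to disconnect: larger values mean better connectivity. The eigenvalues sum to 12, which equals trace(L) = 2|E|.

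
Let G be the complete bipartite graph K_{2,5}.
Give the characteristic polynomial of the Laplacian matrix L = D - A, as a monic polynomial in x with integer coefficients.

The graph has 7 vertices and degree multiset [5, 5, 2, 2, 2, 2, 2]; D is the diagonal matrix of degrees and L = D - A. The eigenvalues of L are [0, 2, 2, 2, 2, 5, 7]; the characteristic polynomial is the product of (x - lambda_i), which multiplies out to x^7 - 20x^6 + 155x^5 - 600x^4 + 1240x^3 - 1312x^2 + 560x. The coefficient of x^6 equals -trace(L) = -20, matching the sum of degrees. There is one zero in the spectrum, matching the 1 component.

x^7 - 20x^6 + 155x^5 - 600x^4 + 1240x^3 - 1312x^2 + 560x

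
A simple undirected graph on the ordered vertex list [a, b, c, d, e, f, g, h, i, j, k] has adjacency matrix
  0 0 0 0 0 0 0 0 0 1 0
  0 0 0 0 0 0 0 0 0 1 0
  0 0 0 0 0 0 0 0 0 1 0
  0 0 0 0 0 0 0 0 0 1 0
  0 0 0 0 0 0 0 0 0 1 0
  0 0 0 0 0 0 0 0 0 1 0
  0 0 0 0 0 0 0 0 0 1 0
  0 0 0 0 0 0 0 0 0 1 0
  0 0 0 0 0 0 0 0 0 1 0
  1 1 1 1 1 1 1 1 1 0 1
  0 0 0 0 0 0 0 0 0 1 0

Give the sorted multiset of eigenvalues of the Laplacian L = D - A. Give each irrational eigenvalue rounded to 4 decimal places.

Reading degrees in the order [a, b, c, d, e, f, g, h, i, j, k] gives [1, 1, 1, 1, 1, 1, 1, 1, 1, 10, 1]; set D = diag(1, 1, 1, 1, 1, 1, 1, 1, 1, 10, 1) and form L = D - A. The multiplicity of 0 as a Laplacian eigenvalue equals the number of connected components. There is one zero in the spectrum, matching the 1 component.

[0, 1, 1, 1, 1, 1, 1, 1, 1, 1, 11]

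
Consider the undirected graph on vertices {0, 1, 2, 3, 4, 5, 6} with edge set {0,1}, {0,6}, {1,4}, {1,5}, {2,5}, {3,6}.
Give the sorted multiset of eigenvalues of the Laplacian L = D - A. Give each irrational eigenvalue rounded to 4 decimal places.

Each diagonal entry of L is the vertex degree and each off-diagonal entry is -1 where an edge is present, 0 otherwise; in the order [0, 1, 2, 3, 4, 5, 6] the diagonal is [2, 3, 1, 1, 1, 2, 2]. The multiplicity of 0 as a Laplacian eigenvalue equals the number of connected components. The single zero eigenvalue shows the graph is connected. There is one zero in the spectrum, matching the 1 component.

[0, 0.2603, 0.6262, 1.4055, 2.2742, 3.0996, 4.3342]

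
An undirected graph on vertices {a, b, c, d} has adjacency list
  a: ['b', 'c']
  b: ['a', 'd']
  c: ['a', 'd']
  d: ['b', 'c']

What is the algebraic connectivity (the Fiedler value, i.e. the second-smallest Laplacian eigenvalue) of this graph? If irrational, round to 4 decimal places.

2

Each diagonal entry of L is the vertex degree and each off-diagonal entry is -1 where an edge is present, 0 otherwise; in the order [a, b, c, d] the diagonal is [2, 2, 2, 2]. Computing the eigenvalues of L and sorting gives [0, 2, 2, 4]. The Fiedler value lambda_2 = 2 is strictly positive, so the graph is connected. The eigenvalues sum to 8, which equals trace(L) = 2|E|. By the matrix-tree theorem the graph has (1/4) * product of the nonzero eigenvalues = 4 spanning trees.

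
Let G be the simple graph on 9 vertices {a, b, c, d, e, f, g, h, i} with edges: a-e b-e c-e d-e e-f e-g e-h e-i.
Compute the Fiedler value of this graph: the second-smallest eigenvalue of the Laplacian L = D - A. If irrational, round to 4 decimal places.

1

Reading degrees in the order [a, b, c, d, e, f, g, h, i] gives [1, 1, 1, 1, 8, 1, 1, 1, 1]; set D = diag(1, 1, 1, 1, 8, 1, 1, 1, 1) and form L = D - A. The smallest Laplacian eigenvalue is always 0. The next one, lambda_2 = 1, measures how hard the graph is to disconnect: larger values mean better connectivity. The largest eigenvalue, 9, is at most the vertex count 9. The eigenvalues sum to 16, which equals trace(L) = 2|E|.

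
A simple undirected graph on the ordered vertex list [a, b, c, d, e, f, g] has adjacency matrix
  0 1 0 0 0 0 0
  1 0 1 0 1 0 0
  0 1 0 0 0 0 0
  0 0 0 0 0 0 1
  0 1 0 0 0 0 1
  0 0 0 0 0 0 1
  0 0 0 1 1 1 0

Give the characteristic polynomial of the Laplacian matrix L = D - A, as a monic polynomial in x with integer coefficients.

Reading degrees in the order [a, b, c, d, e, f, g] gives [1, 3, 1, 1, 2, 1, 3]; set D = diag(1, 3, 1, 1, 2, 1, 3) and form L = D - A. L has integer entries, so p(x) = det(xI - L) has integer coefficients. Expanding the determinant yields x^7 - 12x^6 + 53x^5 - 108x^4 + 107x^3 - 48x^2 + 7x. The coefficient of x^6 equals -trace(L) = -12, matching the sum of degrees.

x^7 - 12x^6 + 53x^5 - 108x^4 + 107x^3 - 48x^2 + 7x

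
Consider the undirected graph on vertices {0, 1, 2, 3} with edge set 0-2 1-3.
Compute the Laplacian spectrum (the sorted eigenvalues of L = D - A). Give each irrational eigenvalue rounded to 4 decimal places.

Each diagonal entry of L is the vertex degree and each off-diagonal entry is -1 where an edge is present, 0 otherwise; in the order [0, 1, 2, 3] the diagonal is [1, 1, 1, 1]. The multiplicity of 0 as a Laplacian eigenvalue equals the number of connected components. The 2 zero eigenvalues correspond to the 2 connected components.

[0, 0, 2, 2]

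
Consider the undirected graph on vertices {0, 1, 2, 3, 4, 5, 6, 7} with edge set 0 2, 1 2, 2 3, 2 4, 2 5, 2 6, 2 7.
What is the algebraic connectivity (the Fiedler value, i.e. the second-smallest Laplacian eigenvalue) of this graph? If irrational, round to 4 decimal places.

1

With the vertex order [0, 1, 2, 3, 4, 5, 6, 7], the degrees are [1, 1, 7, 1, 1, 1, 1, 1], giving D = diag(1, 1, 7, 1, 1, 1, 1, 1) and L = D - A. Computing the eigenvalues of L and sorting gives [0, 1, 1, 1, 1, 1, 1, 8]. The Fiedler value lambda_2 = 1 is strictly positive, so the graph is connected. The largest eigenvalue, 8, is at most the vertex count 8. By the matrix-tree theorem the graph has (1/8) * product of the nonzero eigenvalues = 1 spanning tree.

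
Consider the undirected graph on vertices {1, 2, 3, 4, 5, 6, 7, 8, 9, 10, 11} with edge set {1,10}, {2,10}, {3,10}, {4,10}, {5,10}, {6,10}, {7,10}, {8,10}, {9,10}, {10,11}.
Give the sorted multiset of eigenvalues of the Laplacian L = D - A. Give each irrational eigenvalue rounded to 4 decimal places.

[0, 1, 1, 1, 1, 1, 1, 1, 1, 1, 11]

With the vertex order [1, 2, 3, 4, 5, 6, 7, 8, 9, 10, 11], the degrees are [1, 1, 1, 1, 1, 1, 1, 1, 1, 10, 1], giving D = diag(1, 1, 1, 1, 1, 1, 1, 1, 1, 10, 1) and L = D - A. Diagonalising L (or applying a numerical eigensolver to the 11x11 matrix) gives the spectrum above. The single zero eigenvalue shows the graph is connected. By the matrix-tree theorem the graph has (1/11) * product of the nonzero eigenvalues = 1 spanning tree. The eigenvalues sum to 20, which equals trace(L) = 2|E|.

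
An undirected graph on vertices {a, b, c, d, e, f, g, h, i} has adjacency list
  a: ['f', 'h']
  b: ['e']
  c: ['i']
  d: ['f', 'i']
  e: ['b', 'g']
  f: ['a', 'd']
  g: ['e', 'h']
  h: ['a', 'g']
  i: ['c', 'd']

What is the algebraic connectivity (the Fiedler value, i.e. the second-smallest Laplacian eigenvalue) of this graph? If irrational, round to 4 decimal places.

Reading degrees in the order [a, b, c, d, e, f, g, h, i] gives [2, 1, 1, 2, 2, 2, 2, 2, 2]; set D = diag(2, 1, 1, 2, 2, 2, 2, 2, 2) and form L = D - A. The sorted Laplacian eigenvalues are [0, 0.1206, 0.4679, 1, 1.6527, 2.3473, 3, 3.5321, 3.8794]; the algebraic connectivity is the second entry, 0.1206. The eigenvalues sum to 16, which equals trace(L) = 2|E|.

0.1206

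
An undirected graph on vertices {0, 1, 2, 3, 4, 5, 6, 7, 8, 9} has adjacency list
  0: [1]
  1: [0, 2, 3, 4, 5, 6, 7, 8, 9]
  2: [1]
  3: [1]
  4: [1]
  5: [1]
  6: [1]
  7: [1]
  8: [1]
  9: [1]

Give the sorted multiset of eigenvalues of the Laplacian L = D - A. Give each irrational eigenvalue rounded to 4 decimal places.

[0, 1, 1, 1, 1, 1, 1, 1, 1, 10]

With the vertex order [0, 1, 2, 3, 4, 5, 6, 7, 8, 9], the degrees are [1, 9, 1, 1, 1, 1, 1, 1, 1, 1], giving D = diag(1, 9, 1, 1, 1, 1, 1, 1, 1, 1) and L = D - A. The multiplicity of 0 as a Laplacian eigenvalue equals the number of connected components. The single zero eigenvalue shows the graph is connected. There is one zero in the spectrum, matching the 1 component.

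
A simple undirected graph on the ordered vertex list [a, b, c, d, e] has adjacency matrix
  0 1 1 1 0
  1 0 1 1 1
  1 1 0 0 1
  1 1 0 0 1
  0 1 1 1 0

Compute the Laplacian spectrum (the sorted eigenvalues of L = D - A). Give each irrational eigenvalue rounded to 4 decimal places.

Each diagonal entry of L is the vertex degree and each off-diagonal entry is -1 where an edge is present, 0 otherwise; in the order [a, b, c, d, e] the diagonal is [3, 4, 3, 3, 3]. The multiplicity of 0 as a Laplacian eigenvalue equals the number of connected components.

[0, 3, 3, 5, 5]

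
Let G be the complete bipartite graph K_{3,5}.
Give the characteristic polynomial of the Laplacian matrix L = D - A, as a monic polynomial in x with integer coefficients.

The graph has 8 vertices and degree multiset [5, 5, 5, 3, 3, 3, 3, 3]; D is the diagonal matrix of degrees and L = D - A. The eigenvalues of L are [0, 3, 3, 3, 3, 5, 5, 8]; the characteristic polynomial is the product of (x - lambda_i), which multiplies out to x^8 - 30x^7 + 375x^6 - 2540x^5 + 10095x^4 - 23598x^3 + 30105x^2 - 16200x. Since p(0) = det(-L) = 0, x divides p(x). There is one zero in the spectrum, matching the 1 component.

x^8 - 30x^7 + 375x^6 - 2540x^5 + 10095x^4 - 23598x^3 + 30105x^2 - 16200x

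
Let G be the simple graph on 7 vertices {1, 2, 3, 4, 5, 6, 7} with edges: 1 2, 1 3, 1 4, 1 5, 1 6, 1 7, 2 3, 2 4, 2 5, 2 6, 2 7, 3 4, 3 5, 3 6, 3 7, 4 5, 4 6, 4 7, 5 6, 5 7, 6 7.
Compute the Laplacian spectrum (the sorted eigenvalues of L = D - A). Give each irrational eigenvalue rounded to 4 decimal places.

Reading degrees in the order [1, 2, 3, 4, 5, 6, 7] gives [6, 6, 6, 6, 6, 6, 6]; set D = diag(6, 6, 6, 6, 6, 6, 6) and form L = D - A. Since every row of L sums to 0, the all-ones vector is in the kernel and 0 is an eigenvalue. The single zero eigenvalue shows the graph is connected. By the matrix-tree theorem the graph has (1/7) * product of the nonzero eigenvalues = 16807 spanning trees. The eigenvalues sum to 42, which equals trace(L) = 2|E|.

[0, 7, 7, 7, 7, 7, 7]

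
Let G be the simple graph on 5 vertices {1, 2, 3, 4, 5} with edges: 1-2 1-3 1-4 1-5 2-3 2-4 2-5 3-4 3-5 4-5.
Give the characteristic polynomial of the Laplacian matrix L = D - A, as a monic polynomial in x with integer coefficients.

x^5 - 20x^4 + 150x^3 - 500x^2 + 625x

Reading degrees in the order [1, 2, 3, 4, 5] gives [4, 4, 4, 4, 4]; set D = diag(4, 4, 4, 4, 4) and form L = D - A. The eigenvalues of L are [0, 5, 5, 5, 5]; the characteristic polynomial is the product of (x - lambda_i), which multiplies out to x^5 - 20x^4 + 150x^3 - 500x^2 + 625x. Since p(0) = det(-L) = 0, x divides p(x). There is one zero in the spectrum, matching the 1 component.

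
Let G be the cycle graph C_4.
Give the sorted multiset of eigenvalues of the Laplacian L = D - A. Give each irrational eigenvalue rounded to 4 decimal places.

[0, 2, 2, 4]

The graph has 4 vertices and degree multiset [2, 2, 2, 2]; D is the diagonal matrix of degrees and L = D - A. Diagonalising L (or applying a numerical eigensolver to the 4x4 matrix) gives the spectrum above. The largest eigenvalue, 4, is at most the vertex count 4. The eigenvalues sum to 8, which equals trace(L) = 2|E|.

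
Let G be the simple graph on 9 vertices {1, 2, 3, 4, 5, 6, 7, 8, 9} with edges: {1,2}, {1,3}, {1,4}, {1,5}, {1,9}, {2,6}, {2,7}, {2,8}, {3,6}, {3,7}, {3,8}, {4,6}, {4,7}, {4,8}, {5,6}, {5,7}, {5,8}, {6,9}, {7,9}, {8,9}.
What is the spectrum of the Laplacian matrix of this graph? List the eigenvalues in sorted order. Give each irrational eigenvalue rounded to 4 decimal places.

[0, 4, 4, 4, 4, 5, 5, 5, 9]

Each diagonal entry of L is the vertex degree and each off-diagonal entry is -1 where an edge is present, 0 otherwise; in the order [1, 2, 3, 4, 5, 6, 7, 8, 9] the diagonal is [5, 4, 4, 4, 4, 5, 5, 5, 4]. The multiplicity of 0 as a Laplacian eigenvalue equals the number of connected components. The eigenvalues sum to 40, which equals trace(L) = 2|E|. There is one zero in the spectrum, matching the 1 component.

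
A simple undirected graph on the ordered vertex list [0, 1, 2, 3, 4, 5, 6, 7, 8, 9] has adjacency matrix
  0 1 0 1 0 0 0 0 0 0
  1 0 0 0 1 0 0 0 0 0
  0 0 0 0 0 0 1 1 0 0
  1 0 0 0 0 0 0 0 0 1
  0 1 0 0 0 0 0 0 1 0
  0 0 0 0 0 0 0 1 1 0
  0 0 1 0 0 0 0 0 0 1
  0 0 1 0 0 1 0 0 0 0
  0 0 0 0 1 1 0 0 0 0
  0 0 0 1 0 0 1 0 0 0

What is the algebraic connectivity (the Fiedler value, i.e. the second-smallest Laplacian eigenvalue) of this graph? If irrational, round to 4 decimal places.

Each diagonal entry of L is the vertex degree and each off-diagonal entry is -1 where an edge is present, 0 otherwise; in the order [0, 1, 2, 3, 4, 5, 6, 7, 8, 9] the diagonal is [2, 2, 2, 2, 2, 2, 2, 2, 2, 2]. The sorted Laplacian eigenvalues are [0, 0.3820, 0.3820, 1.3820, 1.3820, 2.6180, 2.6180, 3.6180, 3.6180, 4]; the algebraic connectivity is the second entry, 0.3820. There is one zero in the spectrum, matching the 1 component. By the matrix-tree theorem the graph has (1/10) * product of the nonzero eigenvalues = 10 spanning trees.

0.3820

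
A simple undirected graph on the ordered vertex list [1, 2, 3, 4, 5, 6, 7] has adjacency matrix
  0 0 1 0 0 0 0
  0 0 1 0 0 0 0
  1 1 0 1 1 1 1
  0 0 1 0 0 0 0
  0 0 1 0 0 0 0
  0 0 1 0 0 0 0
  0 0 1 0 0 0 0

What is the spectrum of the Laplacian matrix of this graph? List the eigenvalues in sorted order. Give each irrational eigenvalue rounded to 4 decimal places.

[0, 1, 1, 1, 1, 1, 7]

With the vertex order [1, 2, 3, 4, 5, 6, 7], the degrees are [1, 1, 6, 1, 1, 1, 1], giving D = diag(1, 1, 6, 1, 1, 1, 1) and L = D - A. Diagonalising L (or applying a numerical eigensolver to the 7x7 matrix) gives the spectrum above. The eigenvalues sum to 12, which equals trace(L) = 2|E|.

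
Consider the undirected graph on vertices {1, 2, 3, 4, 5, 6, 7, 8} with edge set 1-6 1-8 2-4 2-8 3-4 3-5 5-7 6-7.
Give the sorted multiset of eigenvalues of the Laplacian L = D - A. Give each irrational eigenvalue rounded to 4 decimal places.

[0, 0.5858, 0.5858, 2, 2, 3.4142, 3.4142, 4]

Reading degrees in the order [1, 2, 3, 4, 5, 6, 7, 8] gives [2, 2, 2, 2, 2, 2, 2, 2]; set D = diag(2, 2, 2, 2, 2, 2, 2, 2) and form L = D - A. L is symmetric positive semidefinite, so every eigenvalue is real and nonnegative. The largest eigenvalue, 4, is at most the vertex count 8. There is one zero in the spectrum, matching the 1 component.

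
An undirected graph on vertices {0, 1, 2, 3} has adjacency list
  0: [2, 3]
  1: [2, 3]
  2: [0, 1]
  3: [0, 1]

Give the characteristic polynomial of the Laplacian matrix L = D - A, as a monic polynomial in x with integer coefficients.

x^4 - 8x^3 + 20x^2 - 16x

Each diagonal entry of L is the vertex degree and each off-diagonal entry is -1 where an edge is present, 0 otherwise; in the order [0, 1, 2, 3] the diagonal is [2, 2, 2, 2]. Computing det(xI - L) by cofactor expansion (or equivalently via sum-over-permutations) gives x^4 - 8x^3 + 20x^2 - 16x. The constant term is 0 because L is singular (the all-ones vector lies in its kernel). The eigenvalues sum to 8, which equals trace(L) = 2|E|.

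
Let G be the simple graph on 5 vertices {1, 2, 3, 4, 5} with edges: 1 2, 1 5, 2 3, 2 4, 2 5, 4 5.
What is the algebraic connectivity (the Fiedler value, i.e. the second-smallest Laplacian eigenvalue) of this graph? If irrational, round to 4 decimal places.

Each diagonal entry of L is the vertex degree and each off-diagonal entry is -1 where an edge is present, 0 otherwise; in the order [1, 2, 3, 4, 5] the diagonal is [2, 4, 1, 2, 3]. Computing the eigenvalues of L and sorting gives [0, 1, 2, 4, 5]. The Fiedler value lambda_2 = 1 is strictly positive, so the graph is connected. By the matrix-tree theorem the graph has (1/5) * product of the nonzero eigenvalues = 8 spanning trees.

1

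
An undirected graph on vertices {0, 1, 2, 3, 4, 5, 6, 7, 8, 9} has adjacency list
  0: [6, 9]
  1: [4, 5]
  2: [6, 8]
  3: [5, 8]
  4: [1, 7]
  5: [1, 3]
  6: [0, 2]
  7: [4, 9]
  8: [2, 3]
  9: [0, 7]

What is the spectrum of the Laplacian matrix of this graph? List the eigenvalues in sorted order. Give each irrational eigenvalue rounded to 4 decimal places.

[0, 0.3820, 0.3820, 1.3820, 1.3820, 2.6180, 2.6180, 3.6180, 3.6180, 4]

Reading degrees in the order [0, 1, 2, 3, 4, 5, 6, 7, 8, 9] gives [2, 2, 2, 2, 2, 2, 2, 2, 2, 2]; set D = diag(2, 2, 2, 2, 2, 2, 2, 2, 2, 2) and form L = D - A. Diagonalising L (or applying a numerical eigensolver to the 10x10 matrix) gives the spectrum above. By the matrix-tree theorem the graph has (1/10) * product of the nonzero eigenvalues = 10 spanning trees.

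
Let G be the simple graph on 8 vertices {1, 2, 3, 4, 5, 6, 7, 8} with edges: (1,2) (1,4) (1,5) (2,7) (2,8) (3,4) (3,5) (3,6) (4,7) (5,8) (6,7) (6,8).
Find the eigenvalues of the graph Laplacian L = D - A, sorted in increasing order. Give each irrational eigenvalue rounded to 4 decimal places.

[0, 2, 2, 2, 4, 4, 4, 6]

With the vertex order [1, 2, 3, 4, 5, 6, 7, 8], the degrees are [3, 3, 3, 3, 3, 3, 3, 3], giving D = diag(3, 3, 3, 3, 3, 3, 3, 3) and L = D - A. L is symmetric positive semidefinite, so every eigenvalue is real and nonnegative. The single zero eigenvalue shows the graph is connected. The eigenvalues sum to 24, which equals trace(L) = 2|E|. The largest eigenvalue, 6, is at most the vertex count 8.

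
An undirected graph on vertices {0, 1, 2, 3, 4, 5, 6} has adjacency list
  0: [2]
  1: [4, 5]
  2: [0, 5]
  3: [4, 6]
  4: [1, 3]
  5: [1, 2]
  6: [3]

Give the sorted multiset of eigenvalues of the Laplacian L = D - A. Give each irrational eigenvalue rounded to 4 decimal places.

Reading degrees in the order [0, 1, 2, 3, 4, 5, 6] gives [1, 2, 2, 2, 2, 2, 1]; set D = diag(1, 2, 2, 2, 2, 2, 1) and form L = D - A. Diagonalising L (or applying a numerical eigensolver to the 7x7 matrix) gives the spectrum above. The eigenvalues sum to 12, which equals trace(L) = 2|E|.

[0, 0.1981, 0.7530, 1.5550, 2.4450, 3.2470, 3.8019]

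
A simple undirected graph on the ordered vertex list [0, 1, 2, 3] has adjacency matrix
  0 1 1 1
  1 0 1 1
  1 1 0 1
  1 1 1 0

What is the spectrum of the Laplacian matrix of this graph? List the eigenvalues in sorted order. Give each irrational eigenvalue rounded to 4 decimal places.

[0, 4, 4, 4]

Each diagonal entry of L is the vertex degree and each off-diagonal entry is -1 where an edge is present, 0 otherwise; in the order [0, 1, 2, 3] the diagonal is [3, 3, 3, 3]. Since every row of L sums to 0, the all-ones vector is in the kernel and 0 is an eigenvalue. There is one zero in the spectrum, matching the 1 component. By the matrix-tree theorem the graph has (1/4) * product of the nonzero eigenvalues = 16 spanning trees.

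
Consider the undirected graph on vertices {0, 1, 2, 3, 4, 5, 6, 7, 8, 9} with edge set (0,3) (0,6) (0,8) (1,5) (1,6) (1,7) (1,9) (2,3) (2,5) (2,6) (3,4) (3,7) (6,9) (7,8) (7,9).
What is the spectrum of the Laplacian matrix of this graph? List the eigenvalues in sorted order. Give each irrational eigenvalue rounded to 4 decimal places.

Reading degrees in the order [0, 1, 2, 3, 4, 5, 6, 7, 8, 9] gives [3, 4, 3, 4, 1, 2, 4, 4, 2, 3]; set D = diag(3, 4, 3, 4, 1, 2, 4, 4, 2, 3) and form L = D - A. Diagonalising L (or applying a numerical eigensolver to the 10x10 matrix) gives the spectrum above. The single zero eigenvalue shows the graph is connected. By the matrix-tree theorem the graph has (1/10) * product of the nonzero eigenvalues = 870 spanning trees. The eigenvalues sum to 30, which equals trace(L) = 2|E|.

[0, 0.7571, 1.1759, 1.9122, 2.4518, 3.3285, 3.7649, 4.6591, 5.9066, 6.0437]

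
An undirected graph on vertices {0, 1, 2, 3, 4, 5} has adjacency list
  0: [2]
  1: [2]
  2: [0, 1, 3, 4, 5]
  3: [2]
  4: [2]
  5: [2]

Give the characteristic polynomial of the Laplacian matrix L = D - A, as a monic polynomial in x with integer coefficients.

x^6 - 10x^5 + 30x^4 - 40x^3 + 25x^2 - 6x

With the vertex order [0, 1, 2, 3, 4, 5], the degrees are [1, 1, 5, 1, 1, 1], giving D = diag(1, 1, 5, 1, 1, 1) and L = D - A. Computing det(xI - L) by cofactor expansion (or equivalently via sum-over-permutations) gives x^6 - 10x^5 + 30x^4 - 40x^3 + 25x^2 - 6x. Since p(0) = det(-L) = 0, x divides p(x). There is one zero in the spectrum, matching the 1 component.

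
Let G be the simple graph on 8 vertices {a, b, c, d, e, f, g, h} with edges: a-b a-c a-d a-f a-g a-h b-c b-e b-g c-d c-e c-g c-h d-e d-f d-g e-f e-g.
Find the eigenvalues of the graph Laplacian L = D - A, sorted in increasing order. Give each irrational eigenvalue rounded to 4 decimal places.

With the vertex order [a, b, c, d, e, f, g, h], the degrees are [6, 4, 6, 5, 5, 3, 5, 2], giving D = diag(6, 4, 6, 5, 5, 3, 5, 2) and L = D - A. Diagonalising L (or applying a numerical eigensolver to the 8x8 matrix) gives the spectrum above. By the matrix-tree theorem the graph has (1/8) * product of the nonzero eigenvalues = 6053 spanning trees. There is one zero in the spectrum, matching the 1 component.

[0, 1.8781, 2.9268, 4.7372, 5.5080, 6.3008, 7.0701, 7.5789]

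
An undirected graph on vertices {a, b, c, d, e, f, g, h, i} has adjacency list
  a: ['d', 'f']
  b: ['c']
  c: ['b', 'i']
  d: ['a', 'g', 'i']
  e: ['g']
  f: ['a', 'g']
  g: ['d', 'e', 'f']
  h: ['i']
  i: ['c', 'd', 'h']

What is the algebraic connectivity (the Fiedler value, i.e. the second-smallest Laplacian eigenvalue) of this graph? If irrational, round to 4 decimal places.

Reading degrees in the order [a, b, c, d, e, f, g, h, i] gives [2, 1, 2, 3, 1, 2, 3, 1, 3]; set D = diag(2, 1, 2, 3, 1, 2, 3, 1, 3) and form L = D - A. The sorted Laplacian eigenvalues are [0, 0.2319, 0.6376, 0.8859, 2, 2.4794, 2.7864, 3.9727, 5.0061]; the algebraic connectivity is the second entry, 0.2319. By the matrix-tree theorem the graph has (1/9) * product of the nonzero eigenvalues = 4 spanning trees. The eigenvalues sum to 18, which equals trace(L) = 2|E|.

0.2319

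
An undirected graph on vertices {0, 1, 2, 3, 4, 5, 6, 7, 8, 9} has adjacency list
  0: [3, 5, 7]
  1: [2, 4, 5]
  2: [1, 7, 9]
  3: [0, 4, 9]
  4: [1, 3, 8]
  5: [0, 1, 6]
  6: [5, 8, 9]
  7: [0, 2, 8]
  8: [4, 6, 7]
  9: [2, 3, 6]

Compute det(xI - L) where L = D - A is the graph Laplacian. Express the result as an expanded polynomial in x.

x^10 - 30x^9 + 390x^8 - 2880x^7 + 13305x^6 - 39882x^5 + 77640x^4 - 94800x^3 + 66000x^2 - 20000x

With the vertex order [0, 1, 2, 3, 4, 5, 6, 7, 8, 9], the degrees are [3, 3, 3, 3, 3, 3, 3, 3, 3, 3], giving D = diag(3, 3, 3, 3, 3, 3, 3, 3, 3, 3) and L = D - A. L has integer entries, so p(x) = det(xI - L) has integer coefficients. Expanding the determinant yields x^10 - 30x^9 + 390x^8 - 2880x^7 + 13305x^6 - 39882x^5 + 77640x^4 - 94800x^3 + 66000x^2 - 20000x. Since p(0) = det(-L) = 0, x divides p(x). The largest eigenvalue, 5, is at most the vertex count 10. There is one zero in the spectrum, matching the 1 component.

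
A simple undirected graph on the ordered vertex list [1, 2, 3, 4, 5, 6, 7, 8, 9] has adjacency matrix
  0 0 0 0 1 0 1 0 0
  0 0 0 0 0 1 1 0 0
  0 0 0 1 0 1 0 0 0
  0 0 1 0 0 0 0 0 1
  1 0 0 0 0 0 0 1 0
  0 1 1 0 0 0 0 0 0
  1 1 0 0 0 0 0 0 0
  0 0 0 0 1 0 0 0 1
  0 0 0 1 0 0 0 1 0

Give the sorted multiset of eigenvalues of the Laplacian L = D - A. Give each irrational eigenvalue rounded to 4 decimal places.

[0, 0.4679, 0.4679, 1.6527, 1.6527, 3, 3, 3.8794, 3.8794]

With the vertex order [1, 2, 3, 4, 5, 6, 7, 8, 9], the degrees are [2, 2, 2, 2, 2, 2, 2, 2, 2], giving D = diag(2, 2, 2, 2, 2, 2, 2, 2, 2) and L = D - A. Diagonalising L (or applying a numerical eigensolver to the 9x9 matrix) gives the spectrum above. The single zero eigenvalue shows the graph is connected.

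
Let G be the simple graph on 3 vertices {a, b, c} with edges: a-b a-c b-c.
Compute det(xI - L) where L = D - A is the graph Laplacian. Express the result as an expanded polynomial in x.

x^3 - 6x^2 + 9x

Reading degrees in the order [a, b, c] gives [2, 2, 2]; set D = diag(2, 2, 2) and form L = D - A. L has integer entries, so p(x) = det(xI - L) has integer coefficients. Expanding the determinant yields x^3 - 6x^2 + 9x. The constant term is 0 because L is singular (the all-ones vector lies in its kernel). By the matrix-tree theorem the graph has (1/3) * product of the nonzero eigenvalues = 3 spanning trees.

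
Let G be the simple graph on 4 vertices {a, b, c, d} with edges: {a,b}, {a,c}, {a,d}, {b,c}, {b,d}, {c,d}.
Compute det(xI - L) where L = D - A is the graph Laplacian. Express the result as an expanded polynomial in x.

x^4 - 12x^3 + 48x^2 - 64x

With the vertex order [a, b, c, d], the degrees are [3, 3, 3, 3], giving D = diag(3, 3, 3, 3) and L = D - A. L has integer entries, so p(x) = det(xI - L) has integer coefficients. Expanding the determinant yields x^4 - 12x^3 + 48x^2 - 64x. The coefficient of x^3 equals -trace(L) = -12, matching the sum of degrees. There is one zero in the spectrum, matching the 1 component. By the matrix-tree theorem the graph has (1/4) * product of the nonzero eigenvalues = 16 spanning trees.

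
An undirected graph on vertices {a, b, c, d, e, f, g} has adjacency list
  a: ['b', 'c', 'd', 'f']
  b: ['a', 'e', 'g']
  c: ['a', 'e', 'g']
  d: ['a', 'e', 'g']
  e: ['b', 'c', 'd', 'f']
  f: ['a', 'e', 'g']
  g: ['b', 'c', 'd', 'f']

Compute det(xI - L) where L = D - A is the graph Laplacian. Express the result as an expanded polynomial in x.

x^7 - 24x^6 + 234x^5 - 1192x^4 + 3357x^3 - 4968x^2 + 3024x

Each diagonal entry of L is the vertex degree and each off-diagonal entry is -1 where an edge is present, 0 otherwise; in the order [a, b, c, d, e, f, g] the diagonal is [4, 3, 3, 3, 4, 3, 4]. Computing det(xI - L) by cofactor expansion (or equivalently via sum-over-permutations) gives x^7 - 24x^6 + 234x^5 - 1192x^4 + 3357x^3 - 4968x^2 + 3024x. The constant term is 0 because L is singular (the all-ones vector lies in its kernel). The largest eigenvalue, 7, is at most the vertex count 7. The eigenvalues sum to 24, which equals trace(L) = 2|E|.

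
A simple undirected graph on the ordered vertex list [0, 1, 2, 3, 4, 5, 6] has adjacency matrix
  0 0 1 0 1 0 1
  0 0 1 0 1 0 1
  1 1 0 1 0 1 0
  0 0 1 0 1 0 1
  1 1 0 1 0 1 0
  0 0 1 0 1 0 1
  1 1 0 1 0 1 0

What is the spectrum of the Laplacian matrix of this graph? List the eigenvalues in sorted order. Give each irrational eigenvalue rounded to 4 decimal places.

[0, 3, 3, 3, 4, 4, 7]

With the vertex order [0, 1, 2, 3, 4, 5, 6], the degrees are [3, 3, 4, 3, 4, 3, 4], giving D = diag(3, 3, 4, 3, 4, 3, 4) and L = D - A. The multiplicity of 0 as a Laplacian eigenvalue equals the number of connected components. The single zero eigenvalue shows the graph is connected. The eigenvalues sum to 24, which equals trace(L) = 2|E|. By the matrix-tree theorem the graph has (1/7) * product of the nonzero eigenvalues = 432 spanning trees.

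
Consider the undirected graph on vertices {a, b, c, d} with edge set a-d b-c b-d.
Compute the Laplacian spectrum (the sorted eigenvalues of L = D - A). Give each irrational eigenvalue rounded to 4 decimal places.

Each diagonal entry of L is the vertex degree and each off-diagonal entry is -1 where an edge is present, 0 otherwise; in the order [a, b, c, d] the diagonal is [1, 2, 1, 2]. The multiplicity of 0 as a Laplacian eigenvalue equals the number of connected components. The single zero eigenvalue shows the graph is connected. There is one zero in the spectrum, matching the 1 component.

[0, 0.5858, 2, 3.4142]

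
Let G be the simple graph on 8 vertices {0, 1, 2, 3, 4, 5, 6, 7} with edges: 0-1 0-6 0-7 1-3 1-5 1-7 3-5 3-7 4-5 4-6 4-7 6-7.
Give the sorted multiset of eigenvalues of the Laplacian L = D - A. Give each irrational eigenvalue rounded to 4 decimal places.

Reading degrees in the order [0, 1, 2, 3, 4, 5, 6, 7] gives [3, 4, 0, 3, 3, 3, 3, 5]; set D = diag(3, 4, 0, 3, 3, 3, 3, 5) and form L = D - A. L is symmetric positive semidefinite, so every eigenvalue is real and nonnegative. The 2 zero eigenvalues correspond to the 2 connected components. The largest eigenvalue, 6.3061, is at most the vertex count 8.

[0, 0, 1.8224, 2.4736, 3.7652, 4.4833, 5.1495, 6.3061]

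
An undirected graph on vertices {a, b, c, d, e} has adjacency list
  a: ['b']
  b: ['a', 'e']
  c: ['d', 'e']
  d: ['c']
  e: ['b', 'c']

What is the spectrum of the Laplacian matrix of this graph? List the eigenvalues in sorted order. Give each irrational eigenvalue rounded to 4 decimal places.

[0, 0.3820, 1.3820, 2.6180, 3.6180]

Each diagonal entry of L is the vertex degree and each off-diagonal entry is -1 where an edge is present, 0 otherwise; in the order [a, b, c, d, e] the diagonal is [1, 2, 2, 1, 2]. L is symmetric positive semidefinite, so every eigenvalue is real and nonnegative. The single zero eigenvalue shows the graph is connected. There is one zero in the spectrum, matching the 1 component.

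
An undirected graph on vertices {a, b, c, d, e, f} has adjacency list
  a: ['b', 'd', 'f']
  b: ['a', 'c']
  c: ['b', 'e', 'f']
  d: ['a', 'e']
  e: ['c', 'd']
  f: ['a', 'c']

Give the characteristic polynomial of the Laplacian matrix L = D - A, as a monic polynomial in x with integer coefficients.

With the vertex order [a, b, c, d, e, f], the degrees are [3, 2, 3, 2, 2, 2], giving D = diag(3, 2, 3, 2, 2, 2) and L = D - A. L has integer entries, so p(x) = det(xI - L) has integer coefficients. Expanding the determinant yields x^6 - 14x^5 + 74x^4 - 184x^3 + 216x^2 - 96x. The constant term is 0 because L is singular (the all-ones vector lies in its kernel). By the matrix-tree theorem the graph has (1/6) * product of the nonzero eigenvalues = 16 spanning trees.

x^6 - 14x^5 + 74x^4 - 184x^3 + 216x^2 - 96x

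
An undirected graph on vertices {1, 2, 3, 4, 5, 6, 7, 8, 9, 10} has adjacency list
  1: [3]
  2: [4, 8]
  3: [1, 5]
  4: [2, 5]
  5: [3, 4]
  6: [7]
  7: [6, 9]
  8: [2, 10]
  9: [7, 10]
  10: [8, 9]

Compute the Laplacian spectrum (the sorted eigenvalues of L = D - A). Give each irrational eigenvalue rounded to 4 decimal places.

With the vertex order [1, 2, 3, 4, 5, 6, 7, 8, 9, 10], the degrees are [1, 2, 2, 2, 2, 1, 2, 2, 2, 2], giving D = diag(1, 2, 2, 2, 2, 1, 2, 2, 2, 2) and L = D - A. L is symmetric positive semidefinite, so every eigenvalue is real and nonnegative. The single zero eigenvalue shows the graph is connected. The eigenvalues sum to 18, which equals trace(L) = 2|E|.

[0, 0.0979, 0.3820, 0.8244, 1.3820, 2, 2.6180, 3.1756, 3.6180, 3.9021]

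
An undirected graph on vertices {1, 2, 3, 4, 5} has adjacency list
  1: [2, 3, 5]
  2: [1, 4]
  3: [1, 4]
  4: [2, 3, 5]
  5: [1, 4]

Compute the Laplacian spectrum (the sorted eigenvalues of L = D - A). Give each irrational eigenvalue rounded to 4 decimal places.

[0, 2, 2, 3, 5]

With the vertex order [1, 2, 3, 4, 5], the degrees are [3, 2, 2, 3, 2], giving D = diag(3, 2, 2, 3, 2) and L = D - A. L is symmetric positive semidefinite, so every eigenvalue is real and nonnegative. The single zero eigenvalue shows the graph is connected. The largest eigenvalue, 5, is at most the vertex count 5.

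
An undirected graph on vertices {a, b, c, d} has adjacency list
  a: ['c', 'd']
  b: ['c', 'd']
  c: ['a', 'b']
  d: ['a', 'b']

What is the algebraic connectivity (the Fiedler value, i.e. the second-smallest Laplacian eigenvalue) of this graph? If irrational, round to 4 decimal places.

2

Each diagonal entry of L is the vertex degree and each off-diagonal entry is -1 where an edge is present, 0 otherwise; in the order [a, b, c, d] the diagonal is [2, 2, 2, 2]. The smallest Laplacian eigenvalue is always 0. The next one, lambda_2 = 2, measures how hard the graph is to disconnect: larger values mean better connectivity.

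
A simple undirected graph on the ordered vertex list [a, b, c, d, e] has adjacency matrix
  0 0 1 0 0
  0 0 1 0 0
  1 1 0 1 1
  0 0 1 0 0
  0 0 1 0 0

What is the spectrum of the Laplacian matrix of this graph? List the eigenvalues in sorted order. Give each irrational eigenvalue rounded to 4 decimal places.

Each diagonal entry of L is the vertex degree and each off-diagonal entry is -1 where an edge is present, 0 otherwise; in the order [a, b, c, d, e] the diagonal is [1, 1, 4, 1, 1]. L is symmetric positive semidefinite, so every eigenvalue is real and nonnegative. The single zero eigenvalue shows the graph is connected. The largest eigenvalue, 5, is at most the vertex count 5. The eigenvalues sum to 8, which equals trace(L) = 2|E|.

[0, 1, 1, 1, 5]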